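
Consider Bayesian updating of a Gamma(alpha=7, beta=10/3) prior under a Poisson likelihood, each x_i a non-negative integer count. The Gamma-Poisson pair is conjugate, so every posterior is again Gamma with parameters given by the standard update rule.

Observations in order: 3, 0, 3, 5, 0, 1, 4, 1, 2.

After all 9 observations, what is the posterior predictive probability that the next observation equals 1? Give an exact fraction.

2313712712423723824184389641524791671776751/9007199254740992000000000000000000000000000

obs 1: x=3 → posterior Gamma(10, 13/3)
obs 2: x=0 → posterior Gamma(10, 16/3)
obs 3: x=3 → posterior Gamma(13, 19/3)
obs 4: x=5 → posterior Gamma(18, 22/3)
obs 5: x=0 → posterior Gamma(18, 25/3)
obs 6: x=1 → posterior Gamma(19, 28/3)
obs 7: x=4 → posterior Gamma(23, 31/3)
obs 8: x=1 → posterior Gamma(24, 34/3)
obs 9: x=2 → posterior Gamma(26, 37/3)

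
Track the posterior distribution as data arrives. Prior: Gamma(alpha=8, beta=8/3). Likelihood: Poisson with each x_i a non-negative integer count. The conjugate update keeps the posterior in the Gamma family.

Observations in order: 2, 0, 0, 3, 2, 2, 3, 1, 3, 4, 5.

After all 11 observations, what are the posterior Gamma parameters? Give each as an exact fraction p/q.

alpha=33, beta=41/3

obs 1: x=2 → posterior Gamma(10, 11/3)
obs 2: x=0 → posterior Gamma(10, 14/3)
obs 3: x=0 → posterior Gamma(10, 17/3)
obs 4: x=3 → posterior Gamma(13, 20/3)
obs 5: x=2 → posterior Gamma(15, 23/3)
obs 6: x=2 → posterior Gamma(17, 26/3)
obs 7: x=3 → posterior Gamma(20, 29/3)
obs 8: x=1 → posterior Gamma(21, 32/3)
obs 9: x=3 → posterior Gamma(24, 35/3)
obs 10: x=4 → posterior Gamma(28, 38/3)
obs 11: x=5 → posterior Gamma(33, 41/3)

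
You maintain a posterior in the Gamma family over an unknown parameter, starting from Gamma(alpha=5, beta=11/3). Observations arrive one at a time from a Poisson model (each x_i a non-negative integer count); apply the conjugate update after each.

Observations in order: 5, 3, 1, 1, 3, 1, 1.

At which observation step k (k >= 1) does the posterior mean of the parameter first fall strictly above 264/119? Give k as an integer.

k = 2

obs 1: x=5 → posterior Gamma(10, 14/3)
obs 2: x=3 → posterior Gamma(13, 17/3)
obs 3: x=1 → posterior Gamma(14, 20/3)
obs 4: x=1 → posterior Gamma(15, 23/3)
obs 5: x=3 → posterior Gamma(18, 26/3)
obs 6: x=1 → posterior Gamma(19, 29/3)
obs 7: x=1 → posterior Gamma(20, 32/3)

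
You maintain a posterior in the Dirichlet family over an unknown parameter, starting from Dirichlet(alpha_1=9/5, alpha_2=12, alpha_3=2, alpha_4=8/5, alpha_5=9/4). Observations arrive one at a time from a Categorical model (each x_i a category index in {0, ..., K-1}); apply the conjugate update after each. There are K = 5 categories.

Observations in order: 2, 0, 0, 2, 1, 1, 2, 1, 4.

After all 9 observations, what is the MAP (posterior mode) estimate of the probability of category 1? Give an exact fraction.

280/473

obs 1: x=2 → posterior Dirichlet(9/5, 12, 3, 8/5, 9/4)
obs 2: x=0 → posterior Dirichlet(14/5, 12, 3, 8/5, 9/4)
obs 3: x=0 → posterior Dirichlet(19/5, 12, 3, 8/5, 9/4)
obs 4: x=2 → posterior Dirichlet(19/5, 12, 4, 8/5, 9/4)
obs 5: x=1 → posterior Dirichlet(19/5, 13, 4, 8/5, 9/4)
obs 6: x=1 → posterior Dirichlet(19/5, 14, 4, 8/5, 9/4)
obs 7: x=2 → posterior Dirichlet(19/5, 14, 5, 8/5, 9/4)
obs 8: x=1 → posterior Dirichlet(19/5, 15, 5, 8/5, 9/4)
obs 9: x=4 → posterior Dirichlet(19/5, 15, 5, 8/5, 13/4)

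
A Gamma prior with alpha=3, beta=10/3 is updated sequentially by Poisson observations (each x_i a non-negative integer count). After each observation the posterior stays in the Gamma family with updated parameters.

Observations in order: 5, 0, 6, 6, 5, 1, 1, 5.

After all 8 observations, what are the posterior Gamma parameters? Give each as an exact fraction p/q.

alpha=32, beta=34/3

obs 1: x=5 → posterior Gamma(8, 13/3)
obs 2: x=0 → posterior Gamma(8, 16/3)
obs 3: x=6 → posterior Gamma(14, 19/3)
obs 4: x=6 → posterior Gamma(20, 22/3)
obs 5: x=5 → posterior Gamma(25, 25/3)
obs 6: x=1 → posterior Gamma(26, 28/3)
obs 7: x=1 → posterior Gamma(27, 31/3)
obs 8: x=5 → posterior Gamma(32, 34/3)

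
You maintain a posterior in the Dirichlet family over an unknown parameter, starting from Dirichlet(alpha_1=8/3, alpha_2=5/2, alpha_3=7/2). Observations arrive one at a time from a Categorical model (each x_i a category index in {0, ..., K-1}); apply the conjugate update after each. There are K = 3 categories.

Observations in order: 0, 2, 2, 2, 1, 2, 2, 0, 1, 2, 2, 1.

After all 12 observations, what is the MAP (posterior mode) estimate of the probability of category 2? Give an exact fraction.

obs 1: x=0 → posterior Dirichlet(11/3, 5/2, 7/2)
obs 2: x=2 → posterior Dirichlet(11/3, 5/2, 9/2)
obs 3: x=2 → posterior Dirichlet(11/3, 5/2, 11/2)
obs 4: x=2 → posterior Dirichlet(11/3, 5/2, 13/2)
obs 5: x=1 → posterior Dirichlet(11/3, 7/2, 13/2)
obs 6: x=2 → posterior Dirichlet(11/3, 7/2, 15/2)
obs 7: x=2 → posterior Dirichlet(11/3, 7/2, 17/2)
obs 8: x=0 → posterior Dirichlet(14/3, 7/2, 17/2)
obs 9: x=1 → posterior Dirichlet(14/3, 9/2, 17/2)
obs 10: x=2 → posterior Dirichlet(14/3, 9/2, 19/2)
obs 11: x=2 → posterior Dirichlet(14/3, 9/2, 21/2)
obs 12: x=1 → posterior Dirichlet(14/3, 11/2, 21/2)

57/106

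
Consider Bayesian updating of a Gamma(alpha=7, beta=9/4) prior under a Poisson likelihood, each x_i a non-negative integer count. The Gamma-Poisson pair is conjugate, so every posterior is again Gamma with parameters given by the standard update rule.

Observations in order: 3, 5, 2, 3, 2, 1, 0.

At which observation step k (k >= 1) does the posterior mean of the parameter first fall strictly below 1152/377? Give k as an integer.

k = 5

obs 1: x=3 → posterior Gamma(10, 13/4)
obs 2: x=5 → posterior Gamma(15, 17/4)
obs 3: x=2 → posterior Gamma(17, 21/4)
obs 4: x=3 → posterior Gamma(20, 25/4)
obs 5: x=2 → posterior Gamma(22, 29/4)
obs 6: x=1 → posterior Gamma(23, 33/4)
obs 7: x=0 → posterior Gamma(23, 37/4)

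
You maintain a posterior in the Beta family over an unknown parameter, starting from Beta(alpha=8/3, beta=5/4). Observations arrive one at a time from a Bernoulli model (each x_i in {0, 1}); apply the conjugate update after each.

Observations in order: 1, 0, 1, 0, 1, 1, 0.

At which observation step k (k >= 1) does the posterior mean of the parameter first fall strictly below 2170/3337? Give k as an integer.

obs 1: x=1 → posterior Beta(11/3, 5/4)
obs 2: x=0 → posterior Beta(11/3, 9/4)
obs 3: x=1 → posterior Beta(14/3, 9/4)
obs 4: x=0 → posterior Beta(14/3, 13/4)
obs 5: x=1 → posterior Beta(17/3, 13/4)
obs 6: x=1 → posterior Beta(20/3, 13/4)
obs 7: x=0 → posterior Beta(20/3, 17/4)

k = 2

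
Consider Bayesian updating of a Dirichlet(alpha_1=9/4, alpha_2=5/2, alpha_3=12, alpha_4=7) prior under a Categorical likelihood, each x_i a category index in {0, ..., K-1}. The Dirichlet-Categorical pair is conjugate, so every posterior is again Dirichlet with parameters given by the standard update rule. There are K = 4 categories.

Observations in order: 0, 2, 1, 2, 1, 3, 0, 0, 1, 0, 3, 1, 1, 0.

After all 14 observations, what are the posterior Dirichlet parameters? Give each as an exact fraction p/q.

obs 1: x=0 → posterior Dirichlet(13/4, 5/2, 12, 7)
obs 2: x=2 → posterior Dirichlet(13/4, 5/2, 13, 7)
obs 3: x=1 → posterior Dirichlet(13/4, 7/2, 13, 7)
obs 4: x=2 → posterior Dirichlet(13/4, 7/2, 14, 7)
obs 5: x=1 → posterior Dirichlet(13/4, 9/2, 14, 7)
obs 6: x=3 → posterior Dirichlet(13/4, 9/2, 14, 8)
obs 7: x=0 → posterior Dirichlet(17/4, 9/2, 14, 8)
obs 8: x=0 → posterior Dirichlet(21/4, 9/2, 14, 8)
obs 9: x=1 → posterior Dirichlet(21/4, 11/2, 14, 8)
obs 10: x=0 → posterior Dirichlet(25/4, 11/2, 14, 8)
obs 11: x=3 → posterior Dirichlet(25/4, 11/2, 14, 9)
obs 12: x=1 → posterior Dirichlet(25/4, 13/2, 14, 9)
obs 13: x=1 → posterior Dirichlet(25/4, 15/2, 14, 9)
obs 14: x=0 → posterior Dirichlet(29/4, 15/2, 14, 9)

alpha_1=29/4, alpha_2=15/2, alpha_3=14, alpha_4=9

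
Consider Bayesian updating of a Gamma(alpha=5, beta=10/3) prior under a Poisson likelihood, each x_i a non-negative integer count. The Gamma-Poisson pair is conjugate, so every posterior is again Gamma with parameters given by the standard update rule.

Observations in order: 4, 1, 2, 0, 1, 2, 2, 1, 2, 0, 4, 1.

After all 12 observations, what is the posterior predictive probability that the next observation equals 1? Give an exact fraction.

27797584265983462336172811651127300010803200/88124787089723195184393736687912818113311201

obs 1: x=4 → posterior Gamma(9, 13/3)
obs 2: x=1 → posterior Gamma(10, 16/3)
obs 3: x=2 → posterior Gamma(12, 19/3)
obs 4: x=0 → posterior Gamma(12, 22/3)
obs 5: x=1 → posterior Gamma(13, 25/3)
obs 6: x=2 → posterior Gamma(15, 28/3)
obs 7: x=2 → posterior Gamma(17, 31/3)
obs 8: x=1 → posterior Gamma(18, 34/3)
obs 9: x=2 → posterior Gamma(20, 37/3)
obs 10: x=0 → posterior Gamma(20, 40/3)
obs 11: x=4 → posterior Gamma(24, 43/3)
obs 12: x=1 → posterior Gamma(25, 46/3)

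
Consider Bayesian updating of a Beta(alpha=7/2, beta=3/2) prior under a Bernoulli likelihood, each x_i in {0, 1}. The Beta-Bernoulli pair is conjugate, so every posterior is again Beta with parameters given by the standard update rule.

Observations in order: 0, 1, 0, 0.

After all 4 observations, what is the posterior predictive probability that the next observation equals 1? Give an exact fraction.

obs 1: x=0 → posterior Beta(7/2, 5/2)
obs 2: x=1 → posterior Beta(9/2, 5/2)
obs 3: x=0 → posterior Beta(9/2, 7/2)
obs 4: x=0 → posterior Beta(9/2, 9/2)

1/2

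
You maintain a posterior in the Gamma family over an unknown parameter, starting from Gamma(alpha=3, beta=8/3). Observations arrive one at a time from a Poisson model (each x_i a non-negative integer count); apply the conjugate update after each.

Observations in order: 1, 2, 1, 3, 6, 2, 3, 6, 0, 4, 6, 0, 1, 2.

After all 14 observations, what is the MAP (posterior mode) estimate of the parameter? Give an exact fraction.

obs 1: x=1 → posterior Gamma(4, 11/3)
obs 2: x=2 → posterior Gamma(6, 14/3)
obs 3: x=1 → posterior Gamma(7, 17/3)
obs 4: x=3 → posterior Gamma(10, 20/3)
obs 5: x=6 → posterior Gamma(16, 23/3)
obs 6: x=2 → posterior Gamma(18, 26/3)
obs 7: x=3 → posterior Gamma(21, 29/3)
obs 8: x=6 → posterior Gamma(27, 32/3)
obs 9: x=0 → posterior Gamma(27, 35/3)
obs 10: x=4 → posterior Gamma(31, 38/3)
obs 11: x=6 → posterior Gamma(37, 41/3)
obs 12: x=0 → posterior Gamma(37, 44/3)
obs 13: x=1 → posterior Gamma(38, 47/3)
obs 14: x=2 → posterior Gamma(40, 50/3)

117/50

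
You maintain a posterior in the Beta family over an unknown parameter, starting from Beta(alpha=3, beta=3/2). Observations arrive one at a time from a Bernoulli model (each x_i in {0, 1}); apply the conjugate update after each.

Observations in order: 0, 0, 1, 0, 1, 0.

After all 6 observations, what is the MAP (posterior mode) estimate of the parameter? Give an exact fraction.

obs 1: x=0 → posterior Beta(3, 5/2)
obs 2: x=0 → posterior Beta(3, 7/2)
obs 3: x=1 → posterior Beta(4, 7/2)
obs 4: x=0 → posterior Beta(4, 9/2)
obs 5: x=1 → posterior Beta(5, 9/2)
obs 6: x=0 → posterior Beta(5, 11/2)

8/17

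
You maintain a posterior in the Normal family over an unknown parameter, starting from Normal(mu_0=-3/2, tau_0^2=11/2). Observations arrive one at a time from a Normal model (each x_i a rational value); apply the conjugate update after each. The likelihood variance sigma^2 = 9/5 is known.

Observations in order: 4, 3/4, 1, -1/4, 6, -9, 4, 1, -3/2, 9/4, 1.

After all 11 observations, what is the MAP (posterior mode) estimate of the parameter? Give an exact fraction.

obs 1: x=4 → posterior Normal(193/73, 99/73)
obs 2: x=3/4 → posterior Normal(937/512, 99/128)
obs 3: x=1 → posterior Normal(1157/732, 33/61)
obs 4: x=-1/4 → posterior Normal(551/476, 99/238)
obs 5: x=6 → posterior Normal(1211/586, 99/293)
obs 6: x=-9 → posterior Normal(221/696, 33/116)
obs 7: x=4 → posterior Normal(661/806, 99/403)
obs 8: x=1 → posterior Normal(771/916, 99/458)
obs 9: x=-3/2 → posterior Normal(101/171, 11/57)
obs 10: x=9/4 → posterior Normal(1707/2272, 99/568)
obs 11: x=1 → posterior Normal(1927/2492, 99/623)

1927/2492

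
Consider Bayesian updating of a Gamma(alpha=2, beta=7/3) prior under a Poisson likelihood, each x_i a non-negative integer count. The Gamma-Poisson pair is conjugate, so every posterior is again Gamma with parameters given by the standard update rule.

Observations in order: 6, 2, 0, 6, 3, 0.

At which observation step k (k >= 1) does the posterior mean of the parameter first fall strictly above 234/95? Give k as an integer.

k = 4

obs 1: x=6 → posterior Gamma(8, 10/3)
obs 2: x=2 → posterior Gamma(10, 13/3)
obs 3: x=0 → posterior Gamma(10, 16/3)
obs 4: x=6 → posterior Gamma(16, 19/3)
obs 5: x=3 → posterior Gamma(19, 22/3)
obs 6: x=0 → posterior Gamma(19, 25/3)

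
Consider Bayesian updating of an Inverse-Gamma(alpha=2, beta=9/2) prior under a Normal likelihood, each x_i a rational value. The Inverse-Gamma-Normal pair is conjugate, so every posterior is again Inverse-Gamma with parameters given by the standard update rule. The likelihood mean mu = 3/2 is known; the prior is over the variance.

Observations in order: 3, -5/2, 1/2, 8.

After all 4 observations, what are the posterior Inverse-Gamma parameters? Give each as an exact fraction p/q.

obs 1: x=3 → posterior Inverse-Gamma(5/2, 45/8)
obs 2: x=-5/2 → posterior Inverse-Gamma(3, 109/8)
obs 3: x=1/2 → posterior Inverse-Gamma(7/2, 113/8)
obs 4: x=8 → posterior Inverse-Gamma(4, 141/4)

alpha=4, beta=141/4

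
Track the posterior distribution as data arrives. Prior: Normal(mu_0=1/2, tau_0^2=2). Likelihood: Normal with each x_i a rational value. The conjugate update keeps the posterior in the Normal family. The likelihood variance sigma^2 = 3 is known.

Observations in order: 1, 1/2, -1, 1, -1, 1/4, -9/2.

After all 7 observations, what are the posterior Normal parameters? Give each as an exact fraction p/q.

mu_0=-6/17, tau_0^2=6/17

obs 1: x=1 → posterior Normal(7/10, 6/5)
obs 2: x=1/2 → posterior Normal(9/14, 6/7)
obs 3: x=-1 → posterior Normal(5/18, 2/3)
obs 4: x=1 → posterior Normal(9/22, 6/11)
obs 5: x=-1 → posterior Normal(5/26, 6/13)
obs 6: x=1/4 → posterior Normal(1/5, 2/5)
obs 7: x=-9/2 → posterior Normal(-6/17, 6/17)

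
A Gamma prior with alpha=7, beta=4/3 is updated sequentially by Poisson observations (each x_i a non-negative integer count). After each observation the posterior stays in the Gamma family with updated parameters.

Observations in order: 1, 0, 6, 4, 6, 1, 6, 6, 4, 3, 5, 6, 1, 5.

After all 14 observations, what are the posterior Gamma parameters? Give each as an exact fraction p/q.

obs 1: x=1 → posterior Gamma(8, 7/3)
obs 2: x=0 → posterior Gamma(8, 10/3)
obs 3: x=6 → posterior Gamma(14, 13/3)
obs 4: x=4 → posterior Gamma(18, 16/3)
obs 5: x=6 → posterior Gamma(24, 19/3)
obs 6: x=1 → posterior Gamma(25, 22/3)
obs 7: x=6 → posterior Gamma(31, 25/3)
obs 8: x=6 → posterior Gamma(37, 28/3)
obs 9: x=4 → posterior Gamma(41, 31/3)
obs 10: x=3 → posterior Gamma(44, 34/3)
obs 11: x=5 → posterior Gamma(49, 37/3)
obs 12: x=6 → posterior Gamma(55, 40/3)
obs 13: x=1 → posterior Gamma(56, 43/3)
obs 14: x=5 → posterior Gamma(61, 46/3)

alpha=61, beta=46/3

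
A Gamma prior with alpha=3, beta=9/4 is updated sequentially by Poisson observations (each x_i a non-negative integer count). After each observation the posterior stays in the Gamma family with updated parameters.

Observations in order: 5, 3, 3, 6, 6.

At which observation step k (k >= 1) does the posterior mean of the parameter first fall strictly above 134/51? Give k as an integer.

k = 3

obs 1: x=5 → posterior Gamma(8, 13/4)
obs 2: x=3 → posterior Gamma(11, 17/4)
obs 3: x=3 → posterior Gamma(14, 21/4)
obs 4: x=6 → posterior Gamma(20, 25/4)
obs 5: x=6 → posterior Gamma(26, 29/4)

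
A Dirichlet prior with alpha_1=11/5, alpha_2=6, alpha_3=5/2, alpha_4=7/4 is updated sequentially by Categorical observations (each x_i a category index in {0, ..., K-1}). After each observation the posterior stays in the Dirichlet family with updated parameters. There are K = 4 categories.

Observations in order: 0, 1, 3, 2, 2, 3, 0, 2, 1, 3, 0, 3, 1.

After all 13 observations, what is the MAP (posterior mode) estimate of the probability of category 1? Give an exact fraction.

obs 1: x=0 → posterior Dirichlet(16/5, 6, 5/2, 7/4)
obs 2: x=1 → posterior Dirichlet(16/5, 7, 5/2, 7/4)
obs 3: x=3 → posterior Dirichlet(16/5, 7, 5/2, 11/4)
obs 4: x=2 → posterior Dirichlet(16/5, 7, 7/2, 11/4)
obs 5: x=2 → posterior Dirichlet(16/5, 7, 9/2, 11/4)
obs 6: x=3 → posterior Dirichlet(16/5, 7, 9/2, 15/4)
obs 7: x=0 → posterior Dirichlet(21/5, 7, 9/2, 15/4)
obs 8: x=2 → posterior Dirichlet(21/5, 7, 11/2, 15/4)
obs 9: x=1 → posterior Dirichlet(21/5, 8, 11/2, 15/4)
obs 10: x=3 → posterior Dirichlet(21/5, 8, 11/2, 19/4)
obs 11: x=0 → posterior Dirichlet(26/5, 8, 11/2, 19/4)
obs 12: x=3 → posterior Dirichlet(26/5, 8, 11/2, 23/4)
obs 13: x=1 → posterior Dirichlet(26/5, 9, 11/2, 23/4)

160/429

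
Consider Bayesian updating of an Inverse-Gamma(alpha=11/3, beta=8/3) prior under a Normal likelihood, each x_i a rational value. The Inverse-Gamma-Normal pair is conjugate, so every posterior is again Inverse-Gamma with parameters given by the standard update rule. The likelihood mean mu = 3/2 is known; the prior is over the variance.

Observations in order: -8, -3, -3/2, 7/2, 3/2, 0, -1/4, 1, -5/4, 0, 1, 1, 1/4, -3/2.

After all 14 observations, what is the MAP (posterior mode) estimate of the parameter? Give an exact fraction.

7453/1120

obs 1: x=-8 → posterior Inverse-Gamma(25/6, 1147/24)
obs 2: x=-3 → posterior Inverse-Gamma(14/3, 695/12)
obs 3: x=-3/2 → posterior Inverse-Gamma(31/6, 749/12)
obs 4: x=7/2 → posterior Inverse-Gamma(17/3, 773/12)
obs 5: x=3/2 → posterior Inverse-Gamma(37/6, 773/12)
obs 6: x=0 → posterior Inverse-Gamma(20/3, 1573/24)
obs 7: x=-1/4 → posterior Inverse-Gamma(43/6, 6439/96)
obs 8: x=1 → posterior Inverse-Gamma(23/3, 6451/96)
obs 9: x=-5/4 → posterior Inverse-Gamma(49/6, 3407/48)
obs 10: x=0 → posterior Inverse-Gamma(26/3, 3461/48)
obs 11: x=1 → posterior Inverse-Gamma(55/6, 3467/48)
obs 12: x=1 → posterior Inverse-Gamma(29/3, 3473/48)
obs 13: x=1/4 → posterior Inverse-Gamma(61/6, 7021/96)
obs 14: x=-3/2 → posterior Inverse-Gamma(32/3, 7453/96)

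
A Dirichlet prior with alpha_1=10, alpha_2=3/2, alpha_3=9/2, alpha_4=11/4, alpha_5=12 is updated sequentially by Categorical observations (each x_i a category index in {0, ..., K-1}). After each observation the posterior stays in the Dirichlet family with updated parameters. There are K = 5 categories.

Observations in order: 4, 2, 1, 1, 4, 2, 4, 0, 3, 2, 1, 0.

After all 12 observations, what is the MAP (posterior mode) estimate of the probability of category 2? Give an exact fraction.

obs 1: x=4 → posterior Dirichlet(10, 3/2, 9/2, 11/4, 13)
obs 2: x=2 → posterior Dirichlet(10, 3/2, 11/2, 11/4, 13)
obs 3: x=1 → posterior Dirichlet(10, 5/2, 11/2, 11/4, 13)
obs 4: x=1 → posterior Dirichlet(10, 7/2, 11/2, 11/4, 13)
obs 5: x=4 → posterior Dirichlet(10, 7/2, 11/2, 11/4, 14)
obs 6: x=2 → posterior Dirichlet(10, 7/2, 13/2, 11/4, 14)
obs 7: x=4 → posterior Dirichlet(10, 7/2, 13/2, 11/4, 15)
obs 8: x=0 → posterior Dirichlet(11, 7/2, 13/2, 11/4, 15)
obs 9: x=3 → posterior Dirichlet(11, 7/2, 13/2, 15/4, 15)
obs 10: x=2 → posterior Dirichlet(11, 7/2, 15/2, 15/4, 15)
obs 11: x=1 → posterior Dirichlet(11, 9/2, 15/2, 15/4, 15)
obs 12: x=0 → posterior Dirichlet(12, 9/2, 15/2, 15/4, 15)

26/151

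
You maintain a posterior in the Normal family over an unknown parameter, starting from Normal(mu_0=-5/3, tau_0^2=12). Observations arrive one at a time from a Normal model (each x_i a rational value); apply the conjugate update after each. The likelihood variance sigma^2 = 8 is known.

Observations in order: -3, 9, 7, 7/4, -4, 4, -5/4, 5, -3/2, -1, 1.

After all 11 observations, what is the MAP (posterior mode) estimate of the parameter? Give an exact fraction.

143/105

obs 1: x=-3 → posterior Normal(-37/15, 24/5)
obs 2: x=9 → posterior Normal(11/6, 3)
obs 3: x=7 → posterior Normal(107/33, 24/11)
obs 4: x=7/4 → posterior Normal(491/168, 12/7)
obs 5: x=-4 → posterior Normal(347/204, 24/17)
obs 6: x=4 → posterior Normal(491/240, 6/5)
obs 7: x=-5/4 → posterior Normal(223/138, 24/23)
obs 8: x=5 → posterior Normal(313/156, 12/13)
obs 9: x=-3/2 → posterior Normal(143/87, 24/29)
obs 10: x=-1 → posterior Normal(67/48, 3/4)
obs 11: x=1 → posterior Normal(143/105, 24/35)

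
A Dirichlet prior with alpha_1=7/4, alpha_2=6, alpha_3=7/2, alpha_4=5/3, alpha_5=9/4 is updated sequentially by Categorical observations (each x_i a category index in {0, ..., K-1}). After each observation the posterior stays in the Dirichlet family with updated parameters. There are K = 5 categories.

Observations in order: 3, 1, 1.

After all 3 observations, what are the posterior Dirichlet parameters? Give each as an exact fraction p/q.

alpha_1=7/4, alpha_2=8, alpha_3=7/2, alpha_4=8/3, alpha_5=9/4

obs 1: x=3 → posterior Dirichlet(7/4, 6, 7/2, 8/3, 9/4)
obs 2: x=1 → posterior Dirichlet(7/4, 7, 7/2, 8/3, 9/4)
obs 3: x=1 → posterior Dirichlet(7/4, 8, 7/2, 8/3, 9/4)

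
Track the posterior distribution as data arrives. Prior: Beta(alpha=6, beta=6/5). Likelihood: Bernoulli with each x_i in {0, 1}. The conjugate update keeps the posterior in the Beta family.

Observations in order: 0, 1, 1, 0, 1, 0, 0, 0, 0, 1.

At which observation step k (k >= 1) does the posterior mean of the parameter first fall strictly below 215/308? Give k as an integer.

k = 6

obs 1: x=0 → posterior Beta(6, 11/5)
obs 2: x=1 → posterior Beta(7, 11/5)
obs 3: x=1 → posterior Beta(8, 11/5)
obs 4: x=0 → posterior Beta(8, 16/5)
obs 5: x=1 → posterior Beta(9, 16/5)
obs 6: x=0 → posterior Beta(9, 21/5)
obs 7: x=0 → posterior Beta(9, 26/5)
obs 8: x=0 → posterior Beta(9, 31/5)
obs 9: x=0 → posterior Beta(9, 36/5)
obs 10: x=1 → posterior Beta(10, 36/5)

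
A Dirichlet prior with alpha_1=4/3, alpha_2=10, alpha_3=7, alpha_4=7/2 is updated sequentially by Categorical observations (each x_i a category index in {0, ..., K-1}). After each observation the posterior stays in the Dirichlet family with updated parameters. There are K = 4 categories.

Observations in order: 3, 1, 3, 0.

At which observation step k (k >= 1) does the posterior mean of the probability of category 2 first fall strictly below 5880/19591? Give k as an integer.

k = 2

obs 1: x=3 → posterior Dirichlet(4/3, 10, 7, 9/2)
obs 2: x=1 → posterior Dirichlet(4/3, 11, 7, 9/2)
obs 3: x=3 → posterior Dirichlet(4/3, 11, 7, 11/2)
obs 4: x=0 → posterior Dirichlet(7/3, 11, 7, 11/2)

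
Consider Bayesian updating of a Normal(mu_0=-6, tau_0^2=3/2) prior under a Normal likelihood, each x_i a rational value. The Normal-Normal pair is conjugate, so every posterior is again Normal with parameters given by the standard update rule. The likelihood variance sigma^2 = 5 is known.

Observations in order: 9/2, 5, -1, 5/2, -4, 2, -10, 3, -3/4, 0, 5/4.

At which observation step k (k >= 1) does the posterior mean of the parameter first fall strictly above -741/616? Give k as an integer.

obs 1: x=9/2 → posterior Normal(-93/26, 15/13)
obs 2: x=5 → posterior Normal(-63/32, 15/16)
obs 3: x=-1 → posterior Normal(-69/38, 15/19)
obs 4: x=5/2 → posterior Normal(-27/22, 15/22)
obs 5: x=-4 → posterior Normal(-39/25, 3/5)
obs 6: x=2 → posterior Normal(-33/28, 15/28)
obs 7: x=-10 → posterior Normal(-63/31, 15/31)
obs 8: x=3 → posterior Normal(-27/17, 15/34)
obs 9: x=-3/4 → posterior Normal(-225/148, 15/37)
obs 10: x=0 → posterior Normal(-45/32, 3/8)
obs 11: x=5/4 → posterior Normal(-105/86, 15/43)

k = 6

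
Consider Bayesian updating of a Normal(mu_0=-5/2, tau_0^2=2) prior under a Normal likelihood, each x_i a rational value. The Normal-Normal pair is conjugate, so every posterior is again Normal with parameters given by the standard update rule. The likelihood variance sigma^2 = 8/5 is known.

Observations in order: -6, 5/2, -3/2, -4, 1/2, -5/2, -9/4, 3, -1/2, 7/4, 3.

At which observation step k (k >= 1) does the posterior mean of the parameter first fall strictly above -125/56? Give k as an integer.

obs 1: x=-6 → posterior Normal(-40/9, 8/9)
obs 2: x=5/2 → posterior Normal(-55/28, 4/7)
obs 3: x=-3/2 → posterior Normal(-35/19, 8/19)
obs 4: x=-4 → posterior Normal(-55/24, 1/3)
obs 5: x=1/2 → posterior Normal(-105/58, 8/29)
obs 6: x=-5/2 → posterior Normal(-65/34, 4/17)
obs 7: x=-9/4 → posterior Normal(-305/156, 8/39)
obs 8: x=3 → posterior Normal(-245/176, 2/11)
obs 9: x=-1/2 → posterior Normal(-255/196, 8/49)
obs 10: x=7/4 → posterior Normal(-55/54, 4/27)
obs 11: x=3 → posterior Normal(-40/59, 8/59)

k = 2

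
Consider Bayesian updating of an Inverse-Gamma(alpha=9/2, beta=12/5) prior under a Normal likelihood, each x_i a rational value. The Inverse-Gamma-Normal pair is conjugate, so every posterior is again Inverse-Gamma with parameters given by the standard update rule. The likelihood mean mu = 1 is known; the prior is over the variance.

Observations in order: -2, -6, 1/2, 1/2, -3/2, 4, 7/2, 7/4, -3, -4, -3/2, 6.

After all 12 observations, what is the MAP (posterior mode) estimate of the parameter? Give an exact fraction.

12609/1840

obs 1: x=-2 → posterior Inverse-Gamma(5, 69/10)
obs 2: x=-6 → posterior Inverse-Gamma(11/2, 157/5)
obs 3: x=1/2 → posterior Inverse-Gamma(6, 1261/40)
obs 4: x=1/2 → posterior Inverse-Gamma(13/2, 633/20)
obs 5: x=-3/2 → posterior Inverse-Gamma(7, 1391/40)
obs 6: x=4 → posterior Inverse-Gamma(15/2, 1571/40)
obs 7: x=7/2 → posterior Inverse-Gamma(8, 212/5)
obs 8: x=7/4 → posterior Inverse-Gamma(17/2, 6829/160)
obs 9: x=-3 → posterior Inverse-Gamma(9, 8109/160)
obs 10: x=-4 → posterior Inverse-Gamma(19/2, 10109/160)
obs 11: x=-3/2 → posterior Inverse-Gamma(10, 10609/160)
obs 12: x=6 → posterior Inverse-Gamma(21/2, 12609/160)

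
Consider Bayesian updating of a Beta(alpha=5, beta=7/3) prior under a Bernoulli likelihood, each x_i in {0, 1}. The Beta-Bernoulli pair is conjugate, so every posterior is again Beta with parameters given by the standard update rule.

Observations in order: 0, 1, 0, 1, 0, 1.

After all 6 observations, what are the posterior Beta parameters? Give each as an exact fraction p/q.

obs 1: x=0 → posterior Beta(5, 10/3)
obs 2: x=1 → posterior Beta(6, 10/3)
obs 3: x=0 → posterior Beta(6, 13/3)
obs 4: x=1 → posterior Beta(7, 13/3)
obs 5: x=0 → posterior Beta(7, 16/3)
obs 6: x=1 → posterior Beta(8, 16/3)

alpha=8, beta=16/3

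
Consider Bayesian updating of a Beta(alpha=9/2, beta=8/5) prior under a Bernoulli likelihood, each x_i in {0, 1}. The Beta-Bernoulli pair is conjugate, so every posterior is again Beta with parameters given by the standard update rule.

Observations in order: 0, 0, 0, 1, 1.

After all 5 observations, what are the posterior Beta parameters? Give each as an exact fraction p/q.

obs 1: x=0 → posterior Beta(9/2, 13/5)
obs 2: x=0 → posterior Beta(9/2, 18/5)
obs 3: x=0 → posterior Beta(9/2, 23/5)
obs 4: x=1 → posterior Beta(11/2, 23/5)
obs 5: x=1 → posterior Beta(13/2, 23/5)

alpha=13/2, beta=23/5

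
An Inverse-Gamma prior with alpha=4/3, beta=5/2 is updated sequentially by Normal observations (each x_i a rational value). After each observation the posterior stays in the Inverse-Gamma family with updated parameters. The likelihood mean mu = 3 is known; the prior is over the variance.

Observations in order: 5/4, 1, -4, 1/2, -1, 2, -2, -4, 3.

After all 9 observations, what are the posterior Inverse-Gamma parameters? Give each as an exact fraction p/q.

alpha=35/6, beta=2533/32

obs 1: x=5/4 → posterior Inverse-Gamma(11/6, 129/32)
obs 2: x=1 → posterior Inverse-Gamma(7/3, 193/32)
obs 3: x=-4 → posterior Inverse-Gamma(17/6, 977/32)
obs 4: x=1/2 → posterior Inverse-Gamma(10/3, 1077/32)
obs 5: x=-1 → posterior Inverse-Gamma(23/6, 1333/32)
obs 6: x=2 → posterior Inverse-Gamma(13/3, 1349/32)
obs 7: x=-2 → posterior Inverse-Gamma(29/6, 1749/32)
obs 8: x=-4 → posterior Inverse-Gamma(16/3, 2533/32)
obs 9: x=3 → posterior Inverse-Gamma(35/6, 2533/32)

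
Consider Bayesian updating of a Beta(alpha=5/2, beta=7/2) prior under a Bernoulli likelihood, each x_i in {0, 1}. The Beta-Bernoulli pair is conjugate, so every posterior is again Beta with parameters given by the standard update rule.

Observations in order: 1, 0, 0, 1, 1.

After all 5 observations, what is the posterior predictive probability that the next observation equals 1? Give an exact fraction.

obs 1: x=1 → posterior Beta(7/2, 7/2)
obs 2: x=0 → posterior Beta(7/2, 9/2)
obs 3: x=0 → posterior Beta(7/2, 11/2)
obs 4: x=1 → posterior Beta(9/2, 11/2)
obs 5: x=1 → posterior Beta(11/2, 11/2)

1/2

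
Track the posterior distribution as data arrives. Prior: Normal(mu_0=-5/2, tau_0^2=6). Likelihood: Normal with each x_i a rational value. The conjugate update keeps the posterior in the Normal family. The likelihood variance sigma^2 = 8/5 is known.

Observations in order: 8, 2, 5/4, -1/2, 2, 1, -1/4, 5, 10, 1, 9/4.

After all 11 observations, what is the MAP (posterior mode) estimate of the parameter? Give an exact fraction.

1865/676

obs 1: x=8 → posterior Normal(110/19, 24/19)
obs 2: x=2 → posterior Normal(70/17, 12/17)
obs 3: x=5/4 → posterior Normal(635/196, 24/49)
obs 4: x=-1/2 → posterior Normal(605/256, 3/8)
obs 5: x=2 → posterior Normal(725/316, 24/79)
obs 6: x=1 → posterior Normal(785/376, 12/47)
obs 7: x=-1/4 → posterior Normal(385/218, 24/109)
obs 8: x=5 → posterior Normal(535/248, 6/31)
obs 9: x=10 → posterior Normal(835/278, 24/139)
obs 10: x=1 → posterior Normal(865/308, 12/77)
obs 11: x=9/4 → posterior Normal(1865/676, 24/169)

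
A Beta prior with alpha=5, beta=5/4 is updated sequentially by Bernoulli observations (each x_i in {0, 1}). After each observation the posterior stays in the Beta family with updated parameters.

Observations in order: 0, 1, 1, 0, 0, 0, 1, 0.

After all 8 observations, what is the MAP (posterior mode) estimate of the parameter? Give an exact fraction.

4/7

obs 1: x=0 → posterior Beta(5, 9/4)
obs 2: x=1 → posterior Beta(6, 9/4)
obs 3: x=1 → posterior Beta(7, 9/4)
obs 4: x=0 → posterior Beta(7, 13/4)
obs 5: x=0 → posterior Beta(7, 17/4)
obs 6: x=0 → posterior Beta(7, 21/4)
obs 7: x=1 → posterior Beta(8, 21/4)
obs 8: x=0 → posterior Beta(8, 25/4)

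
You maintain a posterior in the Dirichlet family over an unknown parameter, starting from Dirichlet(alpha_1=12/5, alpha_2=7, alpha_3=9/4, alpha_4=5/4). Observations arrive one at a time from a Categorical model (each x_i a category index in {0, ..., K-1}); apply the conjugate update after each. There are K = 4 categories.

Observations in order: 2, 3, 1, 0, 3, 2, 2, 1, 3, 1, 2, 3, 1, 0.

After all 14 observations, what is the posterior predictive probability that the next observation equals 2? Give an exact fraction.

125/538

obs 1: x=2 → posterior Dirichlet(12/5, 7, 13/4, 5/4)
obs 2: x=3 → posterior Dirichlet(12/5, 7, 13/4, 9/4)
obs 3: x=1 → posterior Dirichlet(12/5, 8, 13/4, 9/4)
obs 4: x=0 → posterior Dirichlet(17/5, 8, 13/4, 9/4)
obs 5: x=3 → posterior Dirichlet(17/5, 8, 13/4, 13/4)
obs 6: x=2 → posterior Dirichlet(17/5, 8, 17/4, 13/4)
obs 7: x=2 → posterior Dirichlet(17/5, 8, 21/4, 13/4)
obs 8: x=1 → posterior Dirichlet(17/5, 9, 21/4, 13/4)
obs 9: x=3 → posterior Dirichlet(17/5, 9, 21/4, 17/4)
obs 10: x=1 → posterior Dirichlet(17/5, 10, 21/4, 17/4)
obs 11: x=2 → posterior Dirichlet(17/5, 10, 25/4, 17/4)
obs 12: x=3 → posterior Dirichlet(17/5, 10, 25/4, 21/4)
obs 13: x=1 → posterior Dirichlet(17/5, 11, 25/4, 21/4)
obs 14: x=0 → posterior Dirichlet(22/5, 11, 25/4, 21/4)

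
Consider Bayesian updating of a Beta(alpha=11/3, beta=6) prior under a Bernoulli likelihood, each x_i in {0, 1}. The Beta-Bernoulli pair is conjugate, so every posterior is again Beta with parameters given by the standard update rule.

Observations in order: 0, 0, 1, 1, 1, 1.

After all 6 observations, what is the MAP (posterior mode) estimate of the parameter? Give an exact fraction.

20/41

obs 1: x=0 → posterior Beta(11/3, 7)
obs 2: x=0 → posterior Beta(11/3, 8)
obs 3: x=1 → posterior Beta(14/3, 8)
obs 4: x=1 → posterior Beta(17/3, 8)
obs 5: x=1 → posterior Beta(20/3, 8)
obs 6: x=1 → posterior Beta(23/3, 8)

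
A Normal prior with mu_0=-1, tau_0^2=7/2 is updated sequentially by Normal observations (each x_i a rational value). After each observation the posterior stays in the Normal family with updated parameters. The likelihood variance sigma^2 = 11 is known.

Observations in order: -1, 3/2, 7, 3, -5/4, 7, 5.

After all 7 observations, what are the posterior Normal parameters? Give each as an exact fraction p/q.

obs 1: x=-1 → posterior Normal(-1, 77/29)
obs 2: x=3/2 → posterior Normal(-37/72, 77/36)
obs 3: x=7 → posterior Normal(61/86, 77/43)
obs 4: x=3 → posterior Normal(103/100, 77/50)
obs 5: x=-5/4 → posterior Normal(3/4, 77/57)
obs 6: x=7 → posterior Normal(367/256, 77/64)
obs 7: x=5 → posterior Normal(507/284, 77/71)

mu_0=507/284, tau_0^2=77/71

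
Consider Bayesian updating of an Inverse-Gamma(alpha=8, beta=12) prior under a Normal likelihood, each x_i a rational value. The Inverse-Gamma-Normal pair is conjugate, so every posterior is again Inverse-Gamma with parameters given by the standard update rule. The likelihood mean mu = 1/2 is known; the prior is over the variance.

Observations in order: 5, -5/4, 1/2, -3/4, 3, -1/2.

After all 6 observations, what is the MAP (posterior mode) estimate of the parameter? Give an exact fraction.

obs 1: x=5 → posterior Inverse-Gamma(17/2, 177/8)
obs 2: x=-5/4 → posterior Inverse-Gamma(9, 757/32)
obs 3: x=1/2 → posterior Inverse-Gamma(19/2, 757/32)
obs 4: x=-3/4 → posterior Inverse-Gamma(10, 391/16)
obs 5: x=3 → posterior Inverse-Gamma(21/2, 441/16)
obs 6: x=-1/2 → posterior Inverse-Gamma(11, 449/16)

449/192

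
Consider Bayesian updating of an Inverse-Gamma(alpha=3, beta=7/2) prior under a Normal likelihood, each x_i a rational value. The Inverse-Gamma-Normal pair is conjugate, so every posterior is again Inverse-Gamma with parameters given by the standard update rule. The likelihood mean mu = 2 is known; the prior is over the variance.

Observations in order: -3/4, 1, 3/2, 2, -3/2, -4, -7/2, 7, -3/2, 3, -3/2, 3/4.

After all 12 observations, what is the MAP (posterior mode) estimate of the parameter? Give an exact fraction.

1171/160

obs 1: x=-3/4 → posterior Inverse-Gamma(7/2, 233/32)
obs 2: x=1 → posterior Inverse-Gamma(4, 249/32)
obs 3: x=3/2 → posterior Inverse-Gamma(9/2, 253/32)
obs 4: x=2 → posterior Inverse-Gamma(5, 253/32)
obs 5: x=-3/2 → posterior Inverse-Gamma(11/2, 449/32)
obs 6: x=-4 → posterior Inverse-Gamma(6, 1025/32)
obs 7: x=-7/2 → posterior Inverse-Gamma(13/2, 1509/32)
obs 8: x=7 → posterior Inverse-Gamma(7, 1909/32)
obs 9: x=-3/2 → posterior Inverse-Gamma(15/2, 2105/32)
obs 10: x=3 → posterior Inverse-Gamma(8, 2121/32)
obs 11: x=-3/2 → posterior Inverse-Gamma(17/2, 2317/32)
obs 12: x=3/4 → posterior Inverse-Gamma(9, 1171/16)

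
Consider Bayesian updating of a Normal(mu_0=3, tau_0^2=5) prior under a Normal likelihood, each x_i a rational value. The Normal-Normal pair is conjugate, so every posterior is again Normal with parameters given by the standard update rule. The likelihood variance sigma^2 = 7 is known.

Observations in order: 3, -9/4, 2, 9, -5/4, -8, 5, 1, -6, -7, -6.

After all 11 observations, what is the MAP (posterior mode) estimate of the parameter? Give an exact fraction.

obs 1: x=3 → posterior Normal(3, 35/12)
obs 2: x=-9/4 → posterior Normal(99/68, 35/17)
obs 3: x=2 → posterior Normal(139/88, 35/22)
obs 4: x=9 → posterior Normal(319/108, 35/27)
obs 5: x=-5/4 → posterior Normal(147/64, 35/32)
obs 6: x=-8 → posterior Normal(67/74, 35/37)
obs 7: x=5 → posterior Normal(39/28, 5/6)
obs 8: x=1 → posterior Normal(127/94, 35/47)
obs 9: x=-6 → posterior Normal(67/104, 35/52)
obs 10: x=-7 → posterior Normal(-1/38, 35/57)
obs 11: x=-6 → posterior Normal(-63/124, 35/62)

-63/124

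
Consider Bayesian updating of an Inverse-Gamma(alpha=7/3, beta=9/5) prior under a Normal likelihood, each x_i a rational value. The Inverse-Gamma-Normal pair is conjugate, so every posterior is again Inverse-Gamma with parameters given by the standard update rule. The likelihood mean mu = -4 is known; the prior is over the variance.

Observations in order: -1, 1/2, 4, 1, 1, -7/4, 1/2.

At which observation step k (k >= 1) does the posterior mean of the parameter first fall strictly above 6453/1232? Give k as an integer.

obs 1: x=-1 → posterior Inverse-Gamma(17/6, 63/10)
obs 2: x=1/2 → posterior Inverse-Gamma(10/3, 657/40)
obs 3: x=4 → posterior Inverse-Gamma(23/6, 1937/40)
obs 4: x=1 → posterior Inverse-Gamma(13/3, 2437/40)
obs 5: x=1 → posterior Inverse-Gamma(29/6, 2937/40)
obs 6: x=-7/4 → posterior Inverse-Gamma(16/3, 12153/160)
obs 7: x=1/2 → posterior Inverse-Gamma(35/6, 13773/160)

k = 2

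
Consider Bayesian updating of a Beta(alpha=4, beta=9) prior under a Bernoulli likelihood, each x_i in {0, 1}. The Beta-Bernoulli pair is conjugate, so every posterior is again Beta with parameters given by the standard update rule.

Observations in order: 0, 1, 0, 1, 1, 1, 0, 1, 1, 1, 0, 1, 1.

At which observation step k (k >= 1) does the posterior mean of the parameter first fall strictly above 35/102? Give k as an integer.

k = 4

obs 1: x=0 → posterior Beta(4, 10)
obs 2: x=1 → posterior Beta(5, 10)
obs 3: x=0 → posterior Beta(5, 11)
obs 4: x=1 → posterior Beta(6, 11)
obs 5: x=1 → posterior Beta(7, 11)
obs 6: x=1 → posterior Beta(8, 11)
obs 7: x=0 → posterior Beta(8, 12)
obs 8: x=1 → posterior Beta(9, 12)
obs 9: x=1 → posterior Beta(10, 12)
obs 10: x=1 → posterior Beta(11, 12)
obs 11: x=0 → posterior Beta(11, 13)
obs 12: x=1 → posterior Beta(12, 13)
obs 13: x=1 → posterior Beta(13, 13)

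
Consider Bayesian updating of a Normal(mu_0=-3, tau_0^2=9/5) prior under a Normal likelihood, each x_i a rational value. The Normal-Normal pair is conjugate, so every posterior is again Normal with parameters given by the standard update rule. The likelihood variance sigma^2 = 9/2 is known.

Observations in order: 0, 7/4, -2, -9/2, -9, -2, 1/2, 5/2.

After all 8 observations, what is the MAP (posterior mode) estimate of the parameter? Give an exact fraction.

obs 1: x=0 → posterior Normal(-15/7, 9/7)
obs 2: x=7/4 → posterior Normal(-23/18, 1)
obs 3: x=-2 → posterior Normal(-31/22, 9/11)
obs 4: x=-9/2 → posterior Normal(-49/26, 9/13)
obs 5: x=-9 → posterior Normal(-17/6, 3/5)
obs 6: x=-2 → posterior Normal(-93/34, 9/17)
obs 7: x=1/2 → posterior Normal(-91/38, 9/19)
obs 8: x=5/2 → posterior Normal(-27/14, 3/7)

-27/14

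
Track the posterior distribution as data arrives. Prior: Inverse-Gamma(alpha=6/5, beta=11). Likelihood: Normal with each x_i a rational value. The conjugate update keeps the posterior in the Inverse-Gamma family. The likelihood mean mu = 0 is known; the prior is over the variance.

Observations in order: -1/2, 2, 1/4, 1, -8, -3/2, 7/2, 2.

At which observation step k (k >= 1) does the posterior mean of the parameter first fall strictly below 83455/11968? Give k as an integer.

k = 4

obs 1: x=-1/2 → posterior Inverse-Gamma(17/10, 89/8)
obs 2: x=2 → posterior Inverse-Gamma(11/5, 105/8)
obs 3: x=1/4 → posterior Inverse-Gamma(27/10, 421/32)
obs 4: x=1 → posterior Inverse-Gamma(16/5, 437/32)
obs 5: x=-8 → posterior Inverse-Gamma(37/10, 1461/32)
obs 6: x=-3/2 → posterior Inverse-Gamma(21/5, 1497/32)
obs 7: x=7/2 → posterior Inverse-Gamma(47/10, 1693/32)
obs 8: x=2 → posterior Inverse-Gamma(26/5, 1757/32)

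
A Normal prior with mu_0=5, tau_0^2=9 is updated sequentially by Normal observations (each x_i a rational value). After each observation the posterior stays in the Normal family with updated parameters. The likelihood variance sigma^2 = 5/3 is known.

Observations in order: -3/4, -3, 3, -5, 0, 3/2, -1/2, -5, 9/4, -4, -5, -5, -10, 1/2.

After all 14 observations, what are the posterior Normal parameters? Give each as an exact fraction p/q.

mu_0=-812/383, tau_0^2=45/383

obs 1: x=-3/4 → posterior Normal(19/128, 45/32)
obs 2: x=-3 → posterior Normal(-305/236, 45/59)
obs 3: x=3 → posterior Normal(19/344, 45/86)
obs 4: x=-5 → posterior Normal(-521/452, 45/113)
obs 5: x=0 → posterior Normal(-521/560, 9/28)
obs 6: x=3/2 → posterior Normal(-359/668, 45/167)
obs 7: x=-1/2 → posterior Normal(-413/776, 45/194)
obs 8: x=-5 → posterior Normal(-953/884, 45/221)
obs 9: x=9/4 → posterior Normal(-355/496, 45/248)
obs 10: x=-4 → posterior Normal(-571/550, 9/55)
obs 11: x=-5 → posterior Normal(-841/604, 45/302)
obs 12: x=-5 → posterior Normal(-1111/658, 45/329)
obs 13: x=-10 → posterior Normal(-1651/712, 45/356)
obs 14: x=1/2 → posterior Normal(-812/383, 45/383)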